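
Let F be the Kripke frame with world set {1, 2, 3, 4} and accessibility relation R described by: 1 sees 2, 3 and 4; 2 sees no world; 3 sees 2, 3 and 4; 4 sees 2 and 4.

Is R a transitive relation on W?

Transitive: yes — every two-step R-path is closed by a direct edge.

Yes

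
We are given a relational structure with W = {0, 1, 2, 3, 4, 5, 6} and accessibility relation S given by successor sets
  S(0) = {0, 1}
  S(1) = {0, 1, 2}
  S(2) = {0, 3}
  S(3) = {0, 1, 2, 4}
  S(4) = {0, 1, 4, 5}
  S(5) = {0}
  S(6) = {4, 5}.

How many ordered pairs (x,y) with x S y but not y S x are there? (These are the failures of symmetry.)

11

Enumerating: (1,2), (2,0), (3,0), (3,1), (3,4), (4,0), (4,1), (4,5), (5,0), (6,4), (6,5).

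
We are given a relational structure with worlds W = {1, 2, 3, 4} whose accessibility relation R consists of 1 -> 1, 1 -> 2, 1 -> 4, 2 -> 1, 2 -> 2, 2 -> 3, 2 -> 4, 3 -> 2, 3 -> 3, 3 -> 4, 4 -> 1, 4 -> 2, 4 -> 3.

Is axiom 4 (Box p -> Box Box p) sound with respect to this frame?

By correspondence theory, 4 is valid on a frame iff R is transitive.
Transitive: no — 1 R 2 and 2 R 3, but not 1 R 3.

No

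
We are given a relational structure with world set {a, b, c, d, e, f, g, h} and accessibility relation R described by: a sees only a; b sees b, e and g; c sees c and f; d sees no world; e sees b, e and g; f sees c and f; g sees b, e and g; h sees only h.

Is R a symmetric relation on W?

Yes

Symmetric: yes — every pair in R has its reverse in R.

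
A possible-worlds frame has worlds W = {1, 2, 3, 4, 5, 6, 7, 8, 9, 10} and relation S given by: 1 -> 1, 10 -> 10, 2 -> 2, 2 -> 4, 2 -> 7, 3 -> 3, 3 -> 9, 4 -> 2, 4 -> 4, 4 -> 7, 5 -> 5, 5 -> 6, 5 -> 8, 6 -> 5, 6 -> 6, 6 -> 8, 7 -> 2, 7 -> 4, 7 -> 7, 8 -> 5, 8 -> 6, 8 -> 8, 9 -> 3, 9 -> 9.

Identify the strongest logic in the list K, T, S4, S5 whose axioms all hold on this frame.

Reflexive (axiom T): yes — every world is S-related to itself.
Transitive (axiom 4): yes — every two-step S-path is closed by a direct edge.
Euclidean (axiom 5): yes — any two successors of a common world are S-related.
So F validates K, T, S4, S5. The strongest is S5.

S5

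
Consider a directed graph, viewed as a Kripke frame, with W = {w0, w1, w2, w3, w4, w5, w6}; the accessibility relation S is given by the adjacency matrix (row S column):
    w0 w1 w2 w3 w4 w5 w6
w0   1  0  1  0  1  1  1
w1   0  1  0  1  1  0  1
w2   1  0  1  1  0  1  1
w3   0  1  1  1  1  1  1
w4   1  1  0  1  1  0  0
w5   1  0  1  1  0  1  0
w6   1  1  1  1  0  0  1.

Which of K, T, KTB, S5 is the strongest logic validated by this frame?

KTB

Reflexive (axiom T): yes — every world is S-related to itself.
Symmetric (axiom B): yes — every pair in S has its reverse in S.
Euclidean (axiom 5): no — w0 S w2 and w0 S w4, but not w2 S w4.
So F validates K, T, KTB; S5 would additionally require S to be Euclidean. The strongest is KTB.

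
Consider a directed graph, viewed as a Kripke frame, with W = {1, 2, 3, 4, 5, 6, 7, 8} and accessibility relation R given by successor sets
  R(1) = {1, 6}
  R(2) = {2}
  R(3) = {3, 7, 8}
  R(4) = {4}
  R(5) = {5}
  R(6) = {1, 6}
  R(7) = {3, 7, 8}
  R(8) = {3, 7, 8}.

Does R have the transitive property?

Yes

Transitive: yes — every two-step R-path is closed by a direct edge.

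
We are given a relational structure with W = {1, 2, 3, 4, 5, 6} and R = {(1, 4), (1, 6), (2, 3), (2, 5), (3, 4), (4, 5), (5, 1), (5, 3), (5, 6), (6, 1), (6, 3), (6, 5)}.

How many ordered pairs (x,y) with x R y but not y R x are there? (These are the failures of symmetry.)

8

Enumerating: (1,4), (2,3), (2,5), (3,4), (4,5), (5,1), (5,3), (6,3).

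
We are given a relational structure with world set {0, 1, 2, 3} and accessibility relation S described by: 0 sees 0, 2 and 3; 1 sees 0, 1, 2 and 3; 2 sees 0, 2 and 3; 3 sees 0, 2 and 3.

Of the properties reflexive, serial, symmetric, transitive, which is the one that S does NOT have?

Reflexive: yes — every world is S-related to itself.
Serial: yes — every world has a successor (e.g. 0 S 0).
Symmetric: no — 1 S 0 but not 0 S 1.
Transitive: yes — every two-step S-path is closed by a direct edge.
Only symmetric fails.

symmetric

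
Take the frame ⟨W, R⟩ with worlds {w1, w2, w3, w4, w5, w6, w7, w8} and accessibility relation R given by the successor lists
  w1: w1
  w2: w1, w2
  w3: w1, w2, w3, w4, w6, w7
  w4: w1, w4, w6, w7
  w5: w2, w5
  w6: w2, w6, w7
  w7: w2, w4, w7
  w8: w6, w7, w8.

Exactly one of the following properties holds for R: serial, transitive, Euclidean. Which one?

serial

Serial: yes — every world has a successor (e.g. w1 R w1).
Transitive: no — w4 R w6 and w6 R w2, but not w4 R w2.
Euclidean: no — w3 R w1 and w3 R w2, but not w1 R w2.
Only serial holds.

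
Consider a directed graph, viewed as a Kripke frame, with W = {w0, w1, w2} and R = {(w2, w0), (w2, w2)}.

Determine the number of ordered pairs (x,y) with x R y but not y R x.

Enumerating: (w2,w0).

1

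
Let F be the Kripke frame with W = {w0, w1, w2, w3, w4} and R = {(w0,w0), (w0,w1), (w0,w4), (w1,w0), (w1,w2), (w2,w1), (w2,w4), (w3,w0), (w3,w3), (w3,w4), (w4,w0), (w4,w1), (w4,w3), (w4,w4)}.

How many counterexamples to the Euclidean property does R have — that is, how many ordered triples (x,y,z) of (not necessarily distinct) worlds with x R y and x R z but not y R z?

13

Enumerating: (w0,w1,w1), (w0,w1,w4), (w1,w0,w2), (w1,w2,w0), (w1,w2,w2), (w2,w1,w1), (w2,w1,w4), (w3,w0,w3), (w4,w0,w3), (w4,w1,w1), (w4,w1,w3), (w4,w1,w4), (w4,w3,w1).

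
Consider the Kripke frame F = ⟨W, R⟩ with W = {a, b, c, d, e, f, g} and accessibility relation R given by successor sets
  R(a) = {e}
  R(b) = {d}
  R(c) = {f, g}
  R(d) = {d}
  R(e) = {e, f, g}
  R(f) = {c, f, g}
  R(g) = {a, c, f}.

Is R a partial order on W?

Reflexive: no — a is not related to itself.
Transitive: no — a R e and e R f, but not a R f.
Antisymmetric: no — c R f and f R c with c ≠ f.
So R is not a partial order.

No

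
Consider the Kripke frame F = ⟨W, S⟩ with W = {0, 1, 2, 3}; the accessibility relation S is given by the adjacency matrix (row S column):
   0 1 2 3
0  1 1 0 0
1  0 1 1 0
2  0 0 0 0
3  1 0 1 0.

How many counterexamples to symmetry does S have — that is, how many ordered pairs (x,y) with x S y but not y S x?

Enumerating: (0,1), (1,2), (3,0), (3,2).

4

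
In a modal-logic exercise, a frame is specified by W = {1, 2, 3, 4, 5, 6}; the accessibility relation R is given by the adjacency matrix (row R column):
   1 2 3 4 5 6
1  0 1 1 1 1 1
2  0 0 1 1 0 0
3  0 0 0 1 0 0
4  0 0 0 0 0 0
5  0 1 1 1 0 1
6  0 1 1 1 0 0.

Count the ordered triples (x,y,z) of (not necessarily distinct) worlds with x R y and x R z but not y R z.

Enumerating: (1,2,2), (1,2,5), (1,2,6), (1,3,2), (1,3,3), (1,3,5), (1,3,6), (1,4,2), (1,4,3), (1,4,4), (1,4,5), (1,4,6), … and 23 more.
Total: 35.

35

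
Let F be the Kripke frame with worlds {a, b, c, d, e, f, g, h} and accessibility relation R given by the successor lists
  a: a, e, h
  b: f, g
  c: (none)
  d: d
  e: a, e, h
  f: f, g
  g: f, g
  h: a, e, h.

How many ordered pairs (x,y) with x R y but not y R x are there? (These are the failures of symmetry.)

Enumerating: (b,f), (b,g).

2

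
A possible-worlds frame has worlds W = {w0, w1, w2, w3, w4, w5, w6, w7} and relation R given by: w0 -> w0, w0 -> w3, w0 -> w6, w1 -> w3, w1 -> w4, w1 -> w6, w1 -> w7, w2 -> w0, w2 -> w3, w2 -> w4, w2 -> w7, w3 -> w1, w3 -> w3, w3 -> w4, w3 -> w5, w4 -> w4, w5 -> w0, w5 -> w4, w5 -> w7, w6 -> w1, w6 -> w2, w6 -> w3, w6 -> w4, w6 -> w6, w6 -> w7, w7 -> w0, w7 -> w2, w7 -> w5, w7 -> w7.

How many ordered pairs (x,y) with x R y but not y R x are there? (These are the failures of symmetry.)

16

Enumerating: (w0,w3), (w0,w6), (w1,w4), (w1,w7), (w2,w0), (w2,w3), (w2,w4), (w3,w4), (w3,w5), (w5,w0), (w5,w4), (w6,w2), (w6,w3), (w6,w4), (w6,w7), (w7,w0).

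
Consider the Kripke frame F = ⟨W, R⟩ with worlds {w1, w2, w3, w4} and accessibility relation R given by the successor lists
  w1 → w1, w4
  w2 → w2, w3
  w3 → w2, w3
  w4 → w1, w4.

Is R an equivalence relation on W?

Reflexive: yes — every world is R-related to itself.
Symmetric: yes — every pair in R has its reverse in R.
Transitive: yes — every two-step R-path is closed by a direct edge.
So R is an equivalence relation.

Yes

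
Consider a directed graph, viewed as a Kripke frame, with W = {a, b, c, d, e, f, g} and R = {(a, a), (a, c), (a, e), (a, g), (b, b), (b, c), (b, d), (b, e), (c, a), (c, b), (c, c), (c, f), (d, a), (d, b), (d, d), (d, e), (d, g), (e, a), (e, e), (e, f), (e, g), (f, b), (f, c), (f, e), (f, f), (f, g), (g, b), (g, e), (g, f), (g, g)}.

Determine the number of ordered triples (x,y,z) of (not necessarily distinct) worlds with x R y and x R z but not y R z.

37

Enumerating: (a,c,e), (a,c,g), (a,e,c), (a,g,a), (a,g,c), (b,c,d), (b,c,e), (b,d,c), (b,e,b), (b,e,c), (b,e,d), (c,a,b), … and 25 more.
Total: 37.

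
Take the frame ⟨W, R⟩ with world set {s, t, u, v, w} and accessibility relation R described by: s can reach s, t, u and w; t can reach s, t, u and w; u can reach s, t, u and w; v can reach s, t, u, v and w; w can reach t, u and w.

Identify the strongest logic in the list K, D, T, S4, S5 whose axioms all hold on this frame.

T

Serial (axiom D): yes — every world has a successor (e.g. s R s).
Reflexive (axiom T): yes — every world is R-related to itself.
Transitive (axiom 4): no — w R t and t R s, but not w R s.
Euclidean (axiom 5): no — t R w and t R s, but not w R s.
So F validates K, D, T; S4 would additionally require R to be transitive. The strongest is T.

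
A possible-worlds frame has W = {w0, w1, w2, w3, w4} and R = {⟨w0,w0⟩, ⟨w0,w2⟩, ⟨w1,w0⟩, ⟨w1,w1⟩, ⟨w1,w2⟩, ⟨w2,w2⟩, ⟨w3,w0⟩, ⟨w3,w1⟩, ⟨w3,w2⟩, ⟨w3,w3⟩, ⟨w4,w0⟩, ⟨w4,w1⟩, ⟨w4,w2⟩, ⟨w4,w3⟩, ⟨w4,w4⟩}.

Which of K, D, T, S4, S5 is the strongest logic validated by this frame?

Serial (axiom D): yes — every world has a successor (e.g. w0 R w0).
Reflexive (axiom T): yes — every world is R-related to itself.
Transitive (axiom 4): yes — every two-step R-path is closed by a direct edge.
Euclidean (axiom 5): no — w1 R w2 and w1 R w0, but not w2 R w0.
So F validates K, D, T, S4; S5 would additionally require R to be Euclidean. The strongest is S4.

S4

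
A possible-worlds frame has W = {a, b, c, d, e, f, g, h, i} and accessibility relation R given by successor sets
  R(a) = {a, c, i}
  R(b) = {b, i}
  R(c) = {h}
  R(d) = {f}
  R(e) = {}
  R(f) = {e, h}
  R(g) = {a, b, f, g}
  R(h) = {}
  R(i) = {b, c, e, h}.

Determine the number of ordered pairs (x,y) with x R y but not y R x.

12

Enumerating: (a,c), (a,i), (c,h), (d,f), (f,e), (f,h), (g,a), (g,b), (g,f), (i,c), (i,e), (i,h).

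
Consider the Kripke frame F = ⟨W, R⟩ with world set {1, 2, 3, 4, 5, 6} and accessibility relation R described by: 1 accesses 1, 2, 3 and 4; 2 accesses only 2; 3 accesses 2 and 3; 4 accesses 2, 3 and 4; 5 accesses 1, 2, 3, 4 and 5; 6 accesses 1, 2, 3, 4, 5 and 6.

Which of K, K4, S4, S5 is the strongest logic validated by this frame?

S4

Transitive (axiom 4): yes — every two-step R-path is closed by a direct edge.
Reflexive (axiom T): yes — every world is R-related to itself.
Euclidean (axiom 5): no — 1 R 2 and 1 R 3, but not 2 R 3.
So F validates K, K4, S4; S5 would additionally require R to be Euclidean. The strongest is S4.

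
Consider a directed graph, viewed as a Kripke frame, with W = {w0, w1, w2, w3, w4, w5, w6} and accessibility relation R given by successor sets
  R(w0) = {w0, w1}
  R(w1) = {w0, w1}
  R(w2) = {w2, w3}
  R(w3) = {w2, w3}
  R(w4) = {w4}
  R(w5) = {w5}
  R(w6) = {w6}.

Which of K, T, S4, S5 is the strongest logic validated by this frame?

Reflexive (axiom T): yes — every world is R-related to itself.
Transitive (axiom 4): yes — every two-step R-path is closed by a direct edge.
Euclidean (axiom 5): yes — any two successors of a common world are R-related.
So F validates K, T, S4, S5. The strongest is S5.

S5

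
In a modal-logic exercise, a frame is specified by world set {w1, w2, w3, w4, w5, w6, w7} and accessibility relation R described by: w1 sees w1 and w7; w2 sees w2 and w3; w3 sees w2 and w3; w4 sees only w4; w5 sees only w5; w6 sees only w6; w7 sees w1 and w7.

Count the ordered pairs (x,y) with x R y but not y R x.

0

R is symmetric; there are no such tuples.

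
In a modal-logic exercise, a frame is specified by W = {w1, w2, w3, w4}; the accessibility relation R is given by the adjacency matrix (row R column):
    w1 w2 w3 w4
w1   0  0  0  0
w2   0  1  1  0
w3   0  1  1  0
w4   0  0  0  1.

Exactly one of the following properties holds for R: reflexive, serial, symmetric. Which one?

symmetric

Reflexive: no — w1 is not related to itself.
Serial: no — w1 has no R-successor.
Symmetric: yes — every pair in R has its reverse in R.
Only symmetric holds.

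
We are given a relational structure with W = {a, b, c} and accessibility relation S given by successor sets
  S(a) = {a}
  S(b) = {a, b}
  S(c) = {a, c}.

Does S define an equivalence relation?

No

Reflexive: yes — every world is S-related to itself.
Symmetric: no — b S a but not a S b.
Transitive: yes — every two-step S-path is closed by a direct edge.
So S is not an equivalence relation.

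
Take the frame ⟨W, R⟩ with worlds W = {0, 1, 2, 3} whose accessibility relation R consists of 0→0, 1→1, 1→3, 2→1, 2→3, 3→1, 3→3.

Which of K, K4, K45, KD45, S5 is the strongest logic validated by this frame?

Transitive (axiom 4): yes — every two-step R-path is closed by a direct edge.
Euclidean (axiom 5): yes — any two successors of a common world are R-related.
Serial (axiom D): yes — every world has a successor (e.g. 0 R 0).
Reflexive (axiom T): no — 2 is not related to itself.
So F validates K, K4, K45, KD45; S5 would additionally require R to be reflexive. The strongest is KD45.

KD45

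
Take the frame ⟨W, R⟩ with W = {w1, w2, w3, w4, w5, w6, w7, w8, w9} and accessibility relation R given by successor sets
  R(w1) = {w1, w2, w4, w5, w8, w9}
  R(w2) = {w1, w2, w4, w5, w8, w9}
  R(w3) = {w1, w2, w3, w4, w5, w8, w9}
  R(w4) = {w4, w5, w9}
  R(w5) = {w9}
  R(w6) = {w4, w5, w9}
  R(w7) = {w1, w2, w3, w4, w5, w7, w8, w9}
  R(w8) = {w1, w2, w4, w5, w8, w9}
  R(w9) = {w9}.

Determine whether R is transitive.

Transitive: yes — every two-step R-path is closed by a direct edge.

Yes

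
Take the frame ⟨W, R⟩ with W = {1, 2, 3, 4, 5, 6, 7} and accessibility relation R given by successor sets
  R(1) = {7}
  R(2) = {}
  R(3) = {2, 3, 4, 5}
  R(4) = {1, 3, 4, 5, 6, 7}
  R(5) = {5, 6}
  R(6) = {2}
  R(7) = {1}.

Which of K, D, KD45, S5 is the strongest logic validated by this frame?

K

Serial (axiom D): no — 2 has no R-successor.
Euclidean (axiom 5): no — 3 R 2 and 3 R 4, but not 2 R 4.
Transitive (axiom 4): no — 3 R 4 and 4 R 1, but not 3 R 1.
Reflexive (axiom T): no — 1 is not related to itself.
So F validates K; D would additionally require R to be serial. The strongest is K.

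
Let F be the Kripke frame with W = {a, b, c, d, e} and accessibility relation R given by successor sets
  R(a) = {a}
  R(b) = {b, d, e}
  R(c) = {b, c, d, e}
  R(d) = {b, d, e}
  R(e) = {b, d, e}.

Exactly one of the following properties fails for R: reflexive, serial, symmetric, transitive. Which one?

Reflexive: yes — every world is R-related to itself.
Serial: yes — every world has a successor (e.g. a R a).
Symmetric: no — c R b but not b R c.
Transitive: yes — every two-step R-path is closed by a direct edge.
Only symmetric fails.

symmetric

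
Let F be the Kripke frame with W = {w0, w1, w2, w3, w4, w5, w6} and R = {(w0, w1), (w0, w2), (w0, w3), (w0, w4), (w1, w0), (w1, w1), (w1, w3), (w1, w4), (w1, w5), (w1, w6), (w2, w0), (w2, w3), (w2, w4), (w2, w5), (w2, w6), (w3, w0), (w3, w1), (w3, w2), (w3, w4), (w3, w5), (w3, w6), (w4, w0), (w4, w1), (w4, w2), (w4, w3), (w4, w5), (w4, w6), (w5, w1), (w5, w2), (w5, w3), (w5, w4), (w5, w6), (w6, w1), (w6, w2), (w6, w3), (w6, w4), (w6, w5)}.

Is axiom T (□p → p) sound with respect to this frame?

The schema T characterises exactly the reflexive frames.
Reflexive: no — w0 is not related to itself.

No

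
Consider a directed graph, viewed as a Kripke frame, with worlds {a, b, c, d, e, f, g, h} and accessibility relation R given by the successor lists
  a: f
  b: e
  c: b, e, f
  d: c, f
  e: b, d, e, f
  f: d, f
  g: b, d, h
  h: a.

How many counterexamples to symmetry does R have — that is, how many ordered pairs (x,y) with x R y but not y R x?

Enumerating: (a,f), (c,b), (c,e), (c,f), (d,c), (e,d), (e,f), (g,b), (g,d), (g,h), (h,a).

11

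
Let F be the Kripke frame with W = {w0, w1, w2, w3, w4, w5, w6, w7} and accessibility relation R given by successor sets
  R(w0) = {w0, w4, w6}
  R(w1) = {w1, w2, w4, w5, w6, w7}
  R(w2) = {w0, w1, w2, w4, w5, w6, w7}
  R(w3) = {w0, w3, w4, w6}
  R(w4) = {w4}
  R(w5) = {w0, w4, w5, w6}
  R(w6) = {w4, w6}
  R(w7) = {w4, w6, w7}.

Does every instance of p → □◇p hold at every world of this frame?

No

By correspondence theory, B is valid on a frame iff R is symmetric.
Symmetric: no — w0 R w4 but not w4 R w0.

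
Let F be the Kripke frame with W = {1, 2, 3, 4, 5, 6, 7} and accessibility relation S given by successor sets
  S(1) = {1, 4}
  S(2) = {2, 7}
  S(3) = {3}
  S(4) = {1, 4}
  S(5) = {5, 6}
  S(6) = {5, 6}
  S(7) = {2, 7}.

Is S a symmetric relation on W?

Yes

Symmetric: yes — every pair in S has its reverse in S.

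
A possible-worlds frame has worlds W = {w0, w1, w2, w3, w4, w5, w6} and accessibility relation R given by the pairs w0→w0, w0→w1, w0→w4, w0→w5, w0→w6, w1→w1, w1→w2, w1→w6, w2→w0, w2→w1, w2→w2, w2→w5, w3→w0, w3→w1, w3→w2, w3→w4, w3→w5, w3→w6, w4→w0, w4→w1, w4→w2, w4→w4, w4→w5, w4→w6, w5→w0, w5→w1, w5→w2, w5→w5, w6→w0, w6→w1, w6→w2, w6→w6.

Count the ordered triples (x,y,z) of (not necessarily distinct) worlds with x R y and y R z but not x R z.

16

Enumerating: (w0,w1,w2), (w0,w4,w2), (w0,w5,w2), (w0,w6,w2), (w1,w2,w0), (w1,w2,w5), (w1,w6,w0), (w2,w0,w4), (w2,w0,w6), (w2,w1,w6), (w5,w0,w4), (w5,w0,w6), (w5,w1,w6), (w6,w0,w4), (w6,w0,w5), (w6,w2,w5).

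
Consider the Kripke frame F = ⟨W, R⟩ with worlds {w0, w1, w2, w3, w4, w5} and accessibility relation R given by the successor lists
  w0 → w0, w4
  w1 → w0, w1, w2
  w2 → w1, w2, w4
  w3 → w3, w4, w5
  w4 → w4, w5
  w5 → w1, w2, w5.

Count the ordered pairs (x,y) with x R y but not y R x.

Enumerating: (w0,w4), (w1,w0), (w2,w4), (w3,w4), (w3,w5), (w4,w5), (w5,w1), (w5,w2).

8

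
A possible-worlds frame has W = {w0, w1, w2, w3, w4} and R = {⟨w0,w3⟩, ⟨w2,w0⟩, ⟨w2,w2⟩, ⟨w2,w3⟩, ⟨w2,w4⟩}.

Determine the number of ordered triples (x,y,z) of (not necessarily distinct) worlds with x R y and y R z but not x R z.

0

R is transitive; there are no such tuples.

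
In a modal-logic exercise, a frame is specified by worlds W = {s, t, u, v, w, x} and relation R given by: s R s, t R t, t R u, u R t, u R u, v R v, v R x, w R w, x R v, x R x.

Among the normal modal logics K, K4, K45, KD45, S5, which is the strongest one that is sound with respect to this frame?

S5

Transitive (axiom 4): yes — every two-step R-path is closed by a direct edge.
Euclidean (axiom 5): yes — any two successors of a common world are R-related.
Serial (axiom D): yes — every world has a successor (e.g. s R s).
Reflexive (axiom T): yes — every world is R-related to itself.
So F validates K, K4, K45, KD45, S5. The strongest is S5.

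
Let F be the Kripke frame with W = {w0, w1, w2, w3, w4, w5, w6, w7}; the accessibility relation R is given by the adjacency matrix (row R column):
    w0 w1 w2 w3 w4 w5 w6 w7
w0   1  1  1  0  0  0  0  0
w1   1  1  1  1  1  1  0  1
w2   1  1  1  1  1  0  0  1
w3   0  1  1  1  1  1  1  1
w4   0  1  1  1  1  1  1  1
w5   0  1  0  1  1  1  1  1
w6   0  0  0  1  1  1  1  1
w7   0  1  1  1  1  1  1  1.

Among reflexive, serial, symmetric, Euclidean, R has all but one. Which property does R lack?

Euclidean

Reflexive: yes — every world is R-related to itself.
Serial: yes — every world has a successor (e.g. w0 R w0).
Symmetric: yes — every pair in R has its reverse in R.
Euclidean: no — w1 R w0 and w1 R w3, but not w0 R w3.
Only Euclidean fails.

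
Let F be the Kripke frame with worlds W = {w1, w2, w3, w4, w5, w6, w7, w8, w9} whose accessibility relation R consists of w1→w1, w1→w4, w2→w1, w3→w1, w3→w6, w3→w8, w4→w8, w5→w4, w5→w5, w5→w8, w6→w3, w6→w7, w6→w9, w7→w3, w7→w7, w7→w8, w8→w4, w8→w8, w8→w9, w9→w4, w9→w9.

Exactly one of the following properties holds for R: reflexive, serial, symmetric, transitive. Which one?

Reflexive: no — w2 is not related to itself.
Serial: yes — every world has a successor (e.g. w1 R w1).
Symmetric: no — w1 R w4 but not w4 R w1.
Transitive: no — w1 R w4 and w4 R w8, but not w1 R w8.
Only serial holds.

serial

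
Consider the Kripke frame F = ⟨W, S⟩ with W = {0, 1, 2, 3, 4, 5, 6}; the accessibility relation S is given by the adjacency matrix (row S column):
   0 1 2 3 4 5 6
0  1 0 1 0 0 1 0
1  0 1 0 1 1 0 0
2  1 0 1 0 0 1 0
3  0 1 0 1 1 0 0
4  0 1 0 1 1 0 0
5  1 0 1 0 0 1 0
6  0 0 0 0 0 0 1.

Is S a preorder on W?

Reflexive: yes — every world is S-related to itself.
Transitive: yes — every two-step S-path is closed by a direct edge.
So S is a preorder.

Yes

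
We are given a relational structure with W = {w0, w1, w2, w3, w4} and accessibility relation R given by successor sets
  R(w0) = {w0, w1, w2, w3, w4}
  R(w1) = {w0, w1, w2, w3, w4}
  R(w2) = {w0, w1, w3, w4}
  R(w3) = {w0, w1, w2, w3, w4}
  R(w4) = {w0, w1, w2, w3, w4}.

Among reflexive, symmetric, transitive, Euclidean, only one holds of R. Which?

Reflexive: no — w2 is not related to itself.
Symmetric: yes — every pair in R has its reverse in R.
Transitive: no — w2 R w0 and w0 R w2, but not w2 R w2.
Euclidean: no — w0 R w2 and w0 R w2, but not w2 R w2.
Only symmetric holds.

symmetric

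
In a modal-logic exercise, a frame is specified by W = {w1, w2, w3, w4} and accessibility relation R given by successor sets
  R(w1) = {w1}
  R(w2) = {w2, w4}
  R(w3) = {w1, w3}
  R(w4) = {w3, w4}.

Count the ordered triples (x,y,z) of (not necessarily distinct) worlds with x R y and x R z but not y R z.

3

Enumerating: (w2,w4,w2), (w3,w1,w3), (w4,w3,w4).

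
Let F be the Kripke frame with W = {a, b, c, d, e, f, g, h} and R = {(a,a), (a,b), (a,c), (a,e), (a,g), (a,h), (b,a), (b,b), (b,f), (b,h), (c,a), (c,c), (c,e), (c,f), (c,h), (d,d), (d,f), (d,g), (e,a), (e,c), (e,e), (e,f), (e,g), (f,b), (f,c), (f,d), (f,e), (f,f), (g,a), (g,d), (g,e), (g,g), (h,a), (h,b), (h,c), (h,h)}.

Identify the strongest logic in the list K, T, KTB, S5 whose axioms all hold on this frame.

Reflexive (axiom T): yes — every world is R-related to itself.
Symmetric (axiom B): yes — every pair in R has its reverse in R.
Euclidean (axiom 5): no — a R b and a R c, but not b R c.
So F validates K, T, KTB; S5 would additionally require R to be Euclidean. The strongest is KTB.

KTB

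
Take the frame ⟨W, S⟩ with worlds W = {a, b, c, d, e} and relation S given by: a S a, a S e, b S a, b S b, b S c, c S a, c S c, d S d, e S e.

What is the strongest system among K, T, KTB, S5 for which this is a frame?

Reflexive (axiom T): yes — every world is S-related to itself.
Symmetric (axiom B): no — a S e but not e S a.
Euclidean (axiom 5): no — b S a and b S c, but not a S c.
So F validates K, T; KTB would additionally require S to be symmetric. The strongest is T.

T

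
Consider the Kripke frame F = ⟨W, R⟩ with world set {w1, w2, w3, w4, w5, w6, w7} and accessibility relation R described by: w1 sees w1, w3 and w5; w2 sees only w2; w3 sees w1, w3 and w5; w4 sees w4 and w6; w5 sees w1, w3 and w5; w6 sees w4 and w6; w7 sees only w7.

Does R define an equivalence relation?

Yes

Reflexive: yes — every world is R-related to itself.
Symmetric: yes — every pair in R has its reverse in R.
Transitive: yes — every two-step R-path is closed by a direct edge.
So R is an equivalence relation.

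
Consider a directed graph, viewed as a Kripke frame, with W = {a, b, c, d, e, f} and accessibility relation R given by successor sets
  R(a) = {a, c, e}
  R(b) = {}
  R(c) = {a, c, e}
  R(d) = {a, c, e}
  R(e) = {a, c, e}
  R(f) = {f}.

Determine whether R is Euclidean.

Yes

Euclidean: yes — any two successors of a common world are R-related.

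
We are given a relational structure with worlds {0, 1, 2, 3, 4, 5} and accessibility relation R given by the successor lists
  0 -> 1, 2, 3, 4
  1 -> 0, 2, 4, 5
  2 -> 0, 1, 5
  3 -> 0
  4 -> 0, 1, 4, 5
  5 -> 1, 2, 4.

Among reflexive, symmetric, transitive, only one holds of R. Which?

symmetric

Reflexive: no — 0 is not related to itself.
Symmetric: yes — every pair in R has its reverse in R.
Transitive: no — 0 R 1 and 1 R 5, but not 0 R 5.
Only symmetric holds.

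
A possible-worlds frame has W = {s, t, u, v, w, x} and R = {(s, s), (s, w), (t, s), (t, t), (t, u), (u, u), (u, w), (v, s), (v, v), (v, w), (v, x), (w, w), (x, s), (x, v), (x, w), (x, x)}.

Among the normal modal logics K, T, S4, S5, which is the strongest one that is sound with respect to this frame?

Reflexive (axiom T): yes — every world is R-related to itself.
Transitive (axiom 4): no — t R s and s R w, but not t R w.
Euclidean (axiom 5): no — t R s and t R u, but not s R u.
So F validates K, T; S4 would additionally require R to be transitive. The strongest is T.

T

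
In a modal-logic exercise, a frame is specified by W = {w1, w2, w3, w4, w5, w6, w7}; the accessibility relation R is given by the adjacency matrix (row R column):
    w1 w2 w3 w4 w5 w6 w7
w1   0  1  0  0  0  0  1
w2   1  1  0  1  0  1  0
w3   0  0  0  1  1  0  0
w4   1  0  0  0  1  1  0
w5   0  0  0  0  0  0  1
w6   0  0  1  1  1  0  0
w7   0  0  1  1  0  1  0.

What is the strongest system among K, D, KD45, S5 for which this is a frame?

Serial (axiom D): yes — every world has a successor (e.g. w1 R w2).
Euclidean (axiom 5): no — w1 R w2 and w1 R w7, but not w2 R w7.
Transitive (axiom 4): no — w1 R w2 and w2 R w4, but not w1 R w4.
Reflexive (axiom T): no — w1 is not related to itself.
So F validates K, D; KD45 would additionally require R to be Euclidean and transitive. The strongest is D.

D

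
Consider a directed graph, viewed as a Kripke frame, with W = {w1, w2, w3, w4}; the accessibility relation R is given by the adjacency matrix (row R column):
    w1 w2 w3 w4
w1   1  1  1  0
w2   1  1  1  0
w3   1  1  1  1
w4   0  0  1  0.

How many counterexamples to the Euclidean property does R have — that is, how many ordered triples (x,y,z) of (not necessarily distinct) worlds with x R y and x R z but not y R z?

Enumerating: (w3,w1,w4), (w3,w2,w4), (w3,w4,w1), (w3,w4,w2), (w3,w4,w4).

5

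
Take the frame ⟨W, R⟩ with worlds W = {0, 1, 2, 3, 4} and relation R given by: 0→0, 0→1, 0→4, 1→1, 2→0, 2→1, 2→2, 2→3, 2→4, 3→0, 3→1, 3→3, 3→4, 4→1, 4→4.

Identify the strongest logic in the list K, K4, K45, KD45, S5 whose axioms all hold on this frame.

K4

Transitive (axiom 4): yes — every two-step R-path is closed by a direct edge.
Euclidean (axiom 5): no — 0 R 1 and 0 R 4, but not 1 R 4.
Serial (axiom D): yes — every world has a successor (e.g. 0 R 0).
Reflexive (axiom T): yes — every world is R-related to itself.
So F validates K, K4; K45 would additionally require R to be Euclidean. The strongest is K4.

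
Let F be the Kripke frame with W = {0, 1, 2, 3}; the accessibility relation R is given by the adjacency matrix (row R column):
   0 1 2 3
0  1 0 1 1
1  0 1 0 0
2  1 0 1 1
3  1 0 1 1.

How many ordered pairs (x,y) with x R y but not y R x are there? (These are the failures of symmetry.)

0

R is symmetric; there are no such tuples.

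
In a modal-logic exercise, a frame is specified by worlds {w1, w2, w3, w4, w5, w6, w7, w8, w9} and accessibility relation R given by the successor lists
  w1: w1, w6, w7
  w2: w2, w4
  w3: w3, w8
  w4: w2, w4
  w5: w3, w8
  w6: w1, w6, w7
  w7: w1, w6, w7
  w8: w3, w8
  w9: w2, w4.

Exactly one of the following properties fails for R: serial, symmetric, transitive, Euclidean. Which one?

symmetric

Serial: yes — every world has a successor (e.g. w1 R w1).
Symmetric: no — w5 R w3 but not w3 R w5.
Transitive: yes — every two-step R-path is closed by a direct edge.
Euclidean: yes — any two successors of a common world are R-related.
Only symmetric fails.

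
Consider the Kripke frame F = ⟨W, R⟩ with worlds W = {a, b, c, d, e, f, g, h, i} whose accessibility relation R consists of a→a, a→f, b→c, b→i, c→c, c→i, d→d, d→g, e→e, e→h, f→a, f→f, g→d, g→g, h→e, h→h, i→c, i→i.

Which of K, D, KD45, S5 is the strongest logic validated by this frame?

KD45

Serial (axiom D): yes — every world has a successor (e.g. a R a).
Euclidean (axiom 5): yes — any two successors of a common world are R-related.
Transitive (axiom 4): yes — every two-step R-path is closed by a direct edge.
Reflexive (axiom T): no — b is not related to itself.
So F validates K, D, KD45; S5 would additionally require R to be reflexive. The strongest is KD45.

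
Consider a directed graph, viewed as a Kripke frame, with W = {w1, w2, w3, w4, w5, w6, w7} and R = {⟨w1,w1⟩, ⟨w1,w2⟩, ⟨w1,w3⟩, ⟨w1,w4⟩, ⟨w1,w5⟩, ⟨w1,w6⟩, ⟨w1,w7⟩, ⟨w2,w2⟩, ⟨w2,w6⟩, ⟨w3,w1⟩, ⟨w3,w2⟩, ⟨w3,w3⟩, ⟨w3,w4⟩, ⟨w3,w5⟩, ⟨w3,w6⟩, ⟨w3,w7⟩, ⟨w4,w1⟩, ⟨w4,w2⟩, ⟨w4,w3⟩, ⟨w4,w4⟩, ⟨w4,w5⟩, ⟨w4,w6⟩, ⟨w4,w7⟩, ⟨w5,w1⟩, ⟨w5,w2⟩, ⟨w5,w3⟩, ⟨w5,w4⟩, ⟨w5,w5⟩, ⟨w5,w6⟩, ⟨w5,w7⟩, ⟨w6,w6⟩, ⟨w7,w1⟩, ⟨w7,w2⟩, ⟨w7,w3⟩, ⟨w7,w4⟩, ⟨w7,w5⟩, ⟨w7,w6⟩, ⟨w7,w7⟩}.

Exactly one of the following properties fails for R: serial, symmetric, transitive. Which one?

symmetric

Serial: yes — every world has a successor (e.g. w1 R w1).
Symmetric: no — w1 R w2 but not w2 R w1.
Transitive: yes — every two-step R-path is closed by a direct edge.
Only symmetric fails.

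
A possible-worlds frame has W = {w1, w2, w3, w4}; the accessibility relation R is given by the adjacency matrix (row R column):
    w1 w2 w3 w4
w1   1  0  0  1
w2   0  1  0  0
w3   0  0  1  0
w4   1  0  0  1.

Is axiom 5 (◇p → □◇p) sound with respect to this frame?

Yes

Axiom 5 corresponds to the accessibility relation being Euclidean.
Euclidean: yes — any two successors of a common world are R-related.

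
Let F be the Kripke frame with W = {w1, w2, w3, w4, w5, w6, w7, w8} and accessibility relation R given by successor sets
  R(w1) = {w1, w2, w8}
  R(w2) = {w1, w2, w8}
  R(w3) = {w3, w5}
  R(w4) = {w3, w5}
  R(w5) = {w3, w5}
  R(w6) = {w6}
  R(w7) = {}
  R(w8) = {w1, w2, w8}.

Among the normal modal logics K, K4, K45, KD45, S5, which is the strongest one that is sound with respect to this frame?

Transitive (axiom 4): yes — every two-step R-path is closed by a direct edge.
Euclidean (axiom 5): yes — any two successors of a common world are R-related.
Serial (axiom D): no — w7 has no R-successor.
Reflexive (axiom T): no — w4 is not related to itself.
So F validates K, K4, K45; KD45 would additionally require R to be serial. The strongest is K45.

K45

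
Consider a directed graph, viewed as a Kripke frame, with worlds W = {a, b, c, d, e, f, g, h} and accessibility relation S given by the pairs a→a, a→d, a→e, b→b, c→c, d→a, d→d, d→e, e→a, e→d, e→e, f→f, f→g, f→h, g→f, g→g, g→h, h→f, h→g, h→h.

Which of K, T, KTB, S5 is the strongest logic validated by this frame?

S5

Reflexive (axiom T): yes — every world is S-related to itself.
Symmetric (axiom B): yes — every pair in S has its reverse in S.
Euclidean (axiom 5): yes — any two successors of a common world are S-related.
So F validates K, T, KTB, S5. The strongest is S5.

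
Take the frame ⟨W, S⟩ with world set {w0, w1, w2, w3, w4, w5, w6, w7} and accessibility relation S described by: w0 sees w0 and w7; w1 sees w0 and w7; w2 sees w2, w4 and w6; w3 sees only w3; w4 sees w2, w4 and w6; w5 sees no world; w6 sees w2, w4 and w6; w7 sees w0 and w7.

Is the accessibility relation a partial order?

No

Reflexive: no — w1 is not related to itself.
Transitive: yes — every two-step S-path is closed by a direct edge.
Antisymmetric: no — w0 S w7 and w7 S w0 with w0 ≠ w7.
So S is not a partial order.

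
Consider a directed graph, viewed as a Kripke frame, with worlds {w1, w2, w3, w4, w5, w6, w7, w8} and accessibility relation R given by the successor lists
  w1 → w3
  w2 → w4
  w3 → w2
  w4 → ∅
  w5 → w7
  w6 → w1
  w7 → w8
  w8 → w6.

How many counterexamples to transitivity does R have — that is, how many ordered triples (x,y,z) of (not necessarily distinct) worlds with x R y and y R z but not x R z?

6

Enumerating: (w1,w3,w2), (w3,w2,w4), (w5,w7,w8), (w6,w1,w3), (w7,w8,w6), (w8,w6,w1).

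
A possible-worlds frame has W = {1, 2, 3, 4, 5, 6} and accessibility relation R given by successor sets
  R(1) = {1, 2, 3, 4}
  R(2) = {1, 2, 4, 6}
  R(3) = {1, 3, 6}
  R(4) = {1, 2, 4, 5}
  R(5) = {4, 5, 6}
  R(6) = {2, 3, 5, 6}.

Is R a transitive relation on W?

Transitive: no — 1 R 2 and 2 R 6, but not 1 R 6.

No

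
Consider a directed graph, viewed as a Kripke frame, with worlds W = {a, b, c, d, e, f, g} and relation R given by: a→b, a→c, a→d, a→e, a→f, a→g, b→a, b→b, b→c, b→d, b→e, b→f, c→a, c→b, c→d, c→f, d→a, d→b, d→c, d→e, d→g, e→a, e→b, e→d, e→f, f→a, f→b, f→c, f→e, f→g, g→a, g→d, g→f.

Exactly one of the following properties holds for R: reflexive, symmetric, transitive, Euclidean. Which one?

symmetric

Reflexive: no — a is not related to itself.
Symmetric: yes — every pair in R has its reverse in R.
Transitive: no — b R a and a R g, but not b R g.
Euclidean: no — a R b and a R g, but not b R g.
Only symmetric holds.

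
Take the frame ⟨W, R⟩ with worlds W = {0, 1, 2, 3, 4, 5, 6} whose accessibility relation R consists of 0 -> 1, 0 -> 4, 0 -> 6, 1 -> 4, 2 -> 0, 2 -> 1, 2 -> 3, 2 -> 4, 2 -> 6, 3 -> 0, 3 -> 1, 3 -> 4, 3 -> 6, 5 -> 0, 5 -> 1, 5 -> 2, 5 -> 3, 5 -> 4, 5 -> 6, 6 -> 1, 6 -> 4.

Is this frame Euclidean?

Euclidean: no — 0 R 1 and 0 R 6, but not 1 R 6.

No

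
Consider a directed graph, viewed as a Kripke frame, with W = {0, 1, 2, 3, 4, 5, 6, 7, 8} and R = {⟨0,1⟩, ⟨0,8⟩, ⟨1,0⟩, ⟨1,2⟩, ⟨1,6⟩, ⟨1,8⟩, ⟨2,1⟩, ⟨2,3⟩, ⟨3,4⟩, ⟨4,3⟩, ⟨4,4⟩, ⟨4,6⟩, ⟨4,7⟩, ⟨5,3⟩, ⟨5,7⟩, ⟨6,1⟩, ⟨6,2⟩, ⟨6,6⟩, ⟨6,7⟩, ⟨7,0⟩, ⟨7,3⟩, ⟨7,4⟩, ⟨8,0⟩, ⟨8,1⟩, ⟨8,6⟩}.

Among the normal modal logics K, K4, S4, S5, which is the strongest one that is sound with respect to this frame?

K

Transitive (axiom 4): no — 0 R 1 and 1 R 2, but not 0 R 2.
Reflexive (axiom T): no — 0 is not related to itself.
Euclidean (axiom 5): no — 1 R 0 and 1 R 2, but not 0 R 2.
So F validates K; K4 would additionally require R to be transitive. The strongest is K.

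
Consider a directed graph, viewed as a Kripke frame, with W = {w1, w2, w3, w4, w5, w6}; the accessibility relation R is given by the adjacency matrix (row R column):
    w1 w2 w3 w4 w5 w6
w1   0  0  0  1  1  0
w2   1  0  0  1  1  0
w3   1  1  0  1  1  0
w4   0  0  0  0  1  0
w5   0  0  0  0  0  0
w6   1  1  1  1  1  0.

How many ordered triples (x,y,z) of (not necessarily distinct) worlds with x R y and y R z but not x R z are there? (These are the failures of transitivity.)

0

R is transitive; there are no such tuples.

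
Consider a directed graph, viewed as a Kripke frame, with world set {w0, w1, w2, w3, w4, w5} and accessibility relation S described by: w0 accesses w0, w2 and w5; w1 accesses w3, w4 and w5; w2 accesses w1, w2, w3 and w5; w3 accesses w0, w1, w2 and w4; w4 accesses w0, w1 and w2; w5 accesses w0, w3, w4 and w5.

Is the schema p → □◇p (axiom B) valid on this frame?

Axiom B corresponds to the accessibility relation being symmetric.
Symmetric: no — w0 S w2 but not w2 S w0.

No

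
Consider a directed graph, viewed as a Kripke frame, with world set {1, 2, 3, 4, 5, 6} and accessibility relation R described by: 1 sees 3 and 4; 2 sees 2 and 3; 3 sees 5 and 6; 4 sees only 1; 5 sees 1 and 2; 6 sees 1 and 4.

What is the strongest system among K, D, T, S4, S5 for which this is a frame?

D

Serial (axiom D): yes — every world has a successor (e.g. 1 R 3).
Reflexive (axiom T): no — 1 is not related to itself.
Transitive (axiom 4): no — 1 R 3 and 3 R 5, but not 1 R 5.
Euclidean (axiom 5): no — 1 R 3 and 1 R 4, but not 3 R 4.
So F validates K, D; T would additionally require R to be reflexive. The strongest is D.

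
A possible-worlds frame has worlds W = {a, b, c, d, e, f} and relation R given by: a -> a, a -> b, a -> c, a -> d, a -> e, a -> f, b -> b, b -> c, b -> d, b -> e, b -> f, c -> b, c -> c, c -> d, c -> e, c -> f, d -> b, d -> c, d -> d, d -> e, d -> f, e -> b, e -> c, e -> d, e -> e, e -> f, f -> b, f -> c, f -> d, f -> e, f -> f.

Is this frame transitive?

Yes

Transitive: yes — every two-step R-path is closed by a direct edge.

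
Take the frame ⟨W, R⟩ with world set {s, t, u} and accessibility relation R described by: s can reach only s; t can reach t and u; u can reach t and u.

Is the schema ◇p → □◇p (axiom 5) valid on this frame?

The schema 5 characterises exactly the Euclidean frames.
Euclidean: yes — any two successors of a common world are R-related.

Yes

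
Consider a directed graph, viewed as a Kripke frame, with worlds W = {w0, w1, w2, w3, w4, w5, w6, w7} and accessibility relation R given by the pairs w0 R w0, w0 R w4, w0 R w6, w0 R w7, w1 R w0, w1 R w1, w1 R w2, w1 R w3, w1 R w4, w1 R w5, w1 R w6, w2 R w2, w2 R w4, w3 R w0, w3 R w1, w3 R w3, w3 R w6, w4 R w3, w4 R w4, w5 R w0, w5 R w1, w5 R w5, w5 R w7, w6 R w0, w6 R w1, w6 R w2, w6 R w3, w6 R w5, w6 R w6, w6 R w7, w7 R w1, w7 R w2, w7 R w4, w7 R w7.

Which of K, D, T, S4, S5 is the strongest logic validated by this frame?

Serial (axiom D): yes — every world has a successor (e.g. w0 R w0).
Reflexive (axiom T): yes — every world is R-related to itself.
Transitive (axiom 4): no — w0 R w4 and w4 R w3, but not w0 R w3.
Euclidean (axiom 5): no — w0 R w4 and w0 R w6, but not w4 R w6.
So F validates K, D, T; S4 would additionally require R to be transitive. The strongest is T.

T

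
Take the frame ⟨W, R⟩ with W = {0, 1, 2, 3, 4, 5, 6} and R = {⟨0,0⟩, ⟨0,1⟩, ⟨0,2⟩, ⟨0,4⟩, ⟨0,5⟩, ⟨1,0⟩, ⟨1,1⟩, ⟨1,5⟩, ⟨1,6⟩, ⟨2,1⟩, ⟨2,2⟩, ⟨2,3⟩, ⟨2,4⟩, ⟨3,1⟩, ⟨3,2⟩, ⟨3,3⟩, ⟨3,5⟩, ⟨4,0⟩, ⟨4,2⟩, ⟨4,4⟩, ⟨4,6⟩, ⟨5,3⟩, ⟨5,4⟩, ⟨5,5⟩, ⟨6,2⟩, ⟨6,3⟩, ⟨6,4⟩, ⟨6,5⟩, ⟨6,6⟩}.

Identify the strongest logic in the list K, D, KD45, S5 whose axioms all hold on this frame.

D

Serial (axiom D): yes — every world has a successor (e.g. 0 R 0).
Euclidean (axiom 5): no — 0 R 1 and 0 R 2, but not 1 R 2.
Transitive (axiom 4): no — 0 R 1 and 1 R 6, but not 0 R 6.
Reflexive (axiom T): yes — every world is R-related to itself.
So F validates K, D; KD45 would additionally require R to be Euclidean and transitive. The strongest is D.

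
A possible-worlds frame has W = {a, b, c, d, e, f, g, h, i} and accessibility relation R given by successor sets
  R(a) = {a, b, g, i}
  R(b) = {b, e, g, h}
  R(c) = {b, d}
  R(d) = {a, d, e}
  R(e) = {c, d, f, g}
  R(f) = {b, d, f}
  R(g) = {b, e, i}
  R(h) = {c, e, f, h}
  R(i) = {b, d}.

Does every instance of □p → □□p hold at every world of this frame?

No

The schema 4 characterises exactly the transitive frames.
Transitive: no — a R b and b R e, but not a R e.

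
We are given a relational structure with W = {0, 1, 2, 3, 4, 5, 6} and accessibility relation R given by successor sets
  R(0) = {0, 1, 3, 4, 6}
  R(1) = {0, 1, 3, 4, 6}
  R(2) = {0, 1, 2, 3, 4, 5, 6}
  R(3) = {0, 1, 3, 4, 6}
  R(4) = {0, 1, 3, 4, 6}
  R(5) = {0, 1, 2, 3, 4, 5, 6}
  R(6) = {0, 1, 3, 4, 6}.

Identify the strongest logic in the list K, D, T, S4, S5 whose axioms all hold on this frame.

Serial (axiom D): yes — every world has a successor (e.g. 0 R 0).
Reflexive (axiom T): yes — every world is R-related to itself.
Transitive (axiom 4): yes — every two-step R-path is closed by a direct edge.
Euclidean (axiom 5): no — 2 R 0 and 2 R 5, but not 0 R 5.
So F validates K, D, T, S4; S5 would additionally require R to be Euclidean. The strongest is S4.

S4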